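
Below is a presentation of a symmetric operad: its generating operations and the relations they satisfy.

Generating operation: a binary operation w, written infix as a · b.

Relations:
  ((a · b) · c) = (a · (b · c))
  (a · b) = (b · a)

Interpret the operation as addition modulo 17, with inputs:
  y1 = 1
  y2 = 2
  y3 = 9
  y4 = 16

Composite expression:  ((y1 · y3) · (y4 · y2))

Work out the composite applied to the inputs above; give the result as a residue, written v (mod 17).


(y1 · y3) = 10
(y4 · y2) = 1
((y1 · y3) · (y4 · y2)) = 11

11 (mod 17)


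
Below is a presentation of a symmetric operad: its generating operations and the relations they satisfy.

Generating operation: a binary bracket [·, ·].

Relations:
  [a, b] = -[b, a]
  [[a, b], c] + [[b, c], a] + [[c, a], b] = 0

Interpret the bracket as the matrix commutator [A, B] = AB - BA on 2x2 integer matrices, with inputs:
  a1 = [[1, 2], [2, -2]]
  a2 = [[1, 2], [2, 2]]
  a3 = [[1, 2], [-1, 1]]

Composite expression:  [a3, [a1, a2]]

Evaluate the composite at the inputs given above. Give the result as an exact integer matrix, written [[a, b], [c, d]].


[[-8, 0], [0, 8]]

[a1, a2] = [[0, 8], [-8, 0]]
[a3, [a1, a2]] = [[-8, 0], [0, 8]]


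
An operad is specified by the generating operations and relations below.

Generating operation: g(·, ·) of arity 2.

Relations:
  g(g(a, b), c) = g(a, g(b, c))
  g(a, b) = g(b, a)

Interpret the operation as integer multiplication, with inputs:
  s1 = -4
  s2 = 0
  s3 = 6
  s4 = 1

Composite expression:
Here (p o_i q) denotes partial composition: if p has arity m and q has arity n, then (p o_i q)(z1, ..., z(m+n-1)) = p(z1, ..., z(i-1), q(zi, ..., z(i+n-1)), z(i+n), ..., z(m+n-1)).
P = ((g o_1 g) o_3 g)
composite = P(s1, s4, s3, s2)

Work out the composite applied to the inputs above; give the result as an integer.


0


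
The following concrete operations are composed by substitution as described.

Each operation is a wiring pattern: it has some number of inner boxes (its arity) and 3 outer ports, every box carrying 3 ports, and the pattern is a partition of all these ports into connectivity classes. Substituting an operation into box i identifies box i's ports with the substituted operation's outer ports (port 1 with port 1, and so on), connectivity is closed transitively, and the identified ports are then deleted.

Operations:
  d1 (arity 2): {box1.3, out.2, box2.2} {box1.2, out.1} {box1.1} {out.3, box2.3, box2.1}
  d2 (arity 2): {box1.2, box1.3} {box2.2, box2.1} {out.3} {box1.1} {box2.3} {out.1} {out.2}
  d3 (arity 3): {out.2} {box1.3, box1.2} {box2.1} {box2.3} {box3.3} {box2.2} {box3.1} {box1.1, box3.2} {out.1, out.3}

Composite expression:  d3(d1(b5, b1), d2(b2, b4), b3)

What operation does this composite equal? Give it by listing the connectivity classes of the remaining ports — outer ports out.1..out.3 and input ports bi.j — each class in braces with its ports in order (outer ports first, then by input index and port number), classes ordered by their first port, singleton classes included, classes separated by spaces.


{out.1, out.3} {out.2} {b1.1, b1.2, b1.3, b5.3} {b2.1} {b2.2, b2.3} {b3.1} {b3.2, b5.2} {b3.3} {b4.1, b4.2} {b4.3} {b5.1}

Connectivity passes through glued d3-boundaries; trace each wire chain.
d1 over (b5, b1) gives {out.1, b5.2} {out.2, b1.2, b5.3} {out.3, b1.1, b1.3} {b5.1}, out.j being that stage's outer ports
d2 over (b2, b4) gives {out.1} {out.2} {out.3} {b2.1} {b2.2, b2.3} {b4.1, b4.2} {b4.3}, out.j being that stage's outer ports
d3 over (b5, b1, b2, b4, b3) gives {out.1, out.3} {out.2} {b1.1, b1.2, b1.3, b5.3} {b2.1} {b2.2, b2.3} {b3.1} {b3.2, b5.2} {b3.3} {b4.1, b4.2} {b4.3} {b5.1}, out.j being that stage's outer ports


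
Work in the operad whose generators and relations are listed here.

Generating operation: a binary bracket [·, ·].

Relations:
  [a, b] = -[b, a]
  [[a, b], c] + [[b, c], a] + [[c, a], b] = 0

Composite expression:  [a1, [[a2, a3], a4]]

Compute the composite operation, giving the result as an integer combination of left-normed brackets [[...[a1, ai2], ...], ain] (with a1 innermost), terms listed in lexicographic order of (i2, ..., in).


[[[a1, a2], a3], a4] - [[[a1, a3], a2], a4] - [[[a1, a4], a2], a3] + [[[a1, a4], a3], a2]


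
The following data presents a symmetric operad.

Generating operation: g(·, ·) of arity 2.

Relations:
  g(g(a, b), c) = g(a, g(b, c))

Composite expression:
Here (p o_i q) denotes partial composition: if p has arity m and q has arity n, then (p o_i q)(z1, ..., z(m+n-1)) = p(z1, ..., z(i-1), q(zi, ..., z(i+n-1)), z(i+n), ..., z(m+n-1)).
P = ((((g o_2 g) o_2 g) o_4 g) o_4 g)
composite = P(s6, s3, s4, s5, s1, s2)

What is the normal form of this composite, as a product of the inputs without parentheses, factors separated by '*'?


Under associativity of g, the answer is the s's in reading order.
g(s3, s4) flattens to s3 * s4
g(s5, s1) flattens to s5 * s1
g(g(s5, s1), s2) flattens to s5 * s1 * s2
g(g(s3, s4), g(g(s5, s1), s2)) flattens to s3 * s4 * s5 * s1 * s2
g(s6, g(g(s3, s4), g(g(s5, s1), s2))) flattens to s6 * s3 * s4 * s5 * s1 * s2

s6 * s3 * s4 * s5 * s1 * s2


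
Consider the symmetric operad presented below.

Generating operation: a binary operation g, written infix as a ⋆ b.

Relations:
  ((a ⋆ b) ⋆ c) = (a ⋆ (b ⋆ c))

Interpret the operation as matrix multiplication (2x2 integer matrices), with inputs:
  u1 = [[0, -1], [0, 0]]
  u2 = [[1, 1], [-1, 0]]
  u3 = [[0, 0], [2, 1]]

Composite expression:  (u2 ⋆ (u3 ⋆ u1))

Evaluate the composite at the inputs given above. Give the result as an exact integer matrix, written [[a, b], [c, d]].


[[0, -2], [0, 0]]

(u3 ⋆ u1) = [[0, 0], [0, -2]]
(u2 ⋆ (u3 ⋆ u1)) = [[0, -2], [0, 0]]


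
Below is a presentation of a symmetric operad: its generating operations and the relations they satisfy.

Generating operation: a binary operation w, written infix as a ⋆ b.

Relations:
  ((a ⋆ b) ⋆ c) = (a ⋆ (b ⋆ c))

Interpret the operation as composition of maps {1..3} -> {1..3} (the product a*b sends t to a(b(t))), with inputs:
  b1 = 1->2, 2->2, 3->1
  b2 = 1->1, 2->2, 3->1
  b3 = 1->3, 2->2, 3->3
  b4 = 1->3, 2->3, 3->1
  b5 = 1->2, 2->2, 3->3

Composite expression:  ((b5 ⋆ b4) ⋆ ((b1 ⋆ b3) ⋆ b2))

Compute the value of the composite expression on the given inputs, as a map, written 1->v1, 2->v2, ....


(b5 ⋆ b4) = 1->3, 2->3, 3->2
(b1 ⋆ b3) = 1->1, 2->2, 3->1
((b1 ⋆ b3) ⋆ b2) = 1->1, 2->2, 3->1
((b5 ⋆ b4) ⋆ ((b1 ⋆ b3) ⋆ b2)) = 1->3, 2->3, 3->3

1->3, 2->3, 3->3


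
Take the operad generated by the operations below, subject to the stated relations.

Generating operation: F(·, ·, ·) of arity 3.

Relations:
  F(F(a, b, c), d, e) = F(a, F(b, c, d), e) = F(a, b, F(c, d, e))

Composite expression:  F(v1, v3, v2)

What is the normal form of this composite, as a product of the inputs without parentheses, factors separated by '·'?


v1 · v3 · v2

Under associativity of F, the answer is the v's in reading order.
F(v1, v3, v2) flattens to v1 · v3 · v2


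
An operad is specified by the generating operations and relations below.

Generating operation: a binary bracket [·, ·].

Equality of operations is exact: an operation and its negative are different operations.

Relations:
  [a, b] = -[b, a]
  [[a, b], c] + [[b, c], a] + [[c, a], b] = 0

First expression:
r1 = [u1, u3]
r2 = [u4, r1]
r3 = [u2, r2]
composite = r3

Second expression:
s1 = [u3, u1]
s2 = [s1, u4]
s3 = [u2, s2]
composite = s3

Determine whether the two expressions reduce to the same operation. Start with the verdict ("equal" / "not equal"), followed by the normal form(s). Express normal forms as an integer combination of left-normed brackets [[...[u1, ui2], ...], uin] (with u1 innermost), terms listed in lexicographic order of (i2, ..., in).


equal; the common form is [[[u1, u3], u4], u2]


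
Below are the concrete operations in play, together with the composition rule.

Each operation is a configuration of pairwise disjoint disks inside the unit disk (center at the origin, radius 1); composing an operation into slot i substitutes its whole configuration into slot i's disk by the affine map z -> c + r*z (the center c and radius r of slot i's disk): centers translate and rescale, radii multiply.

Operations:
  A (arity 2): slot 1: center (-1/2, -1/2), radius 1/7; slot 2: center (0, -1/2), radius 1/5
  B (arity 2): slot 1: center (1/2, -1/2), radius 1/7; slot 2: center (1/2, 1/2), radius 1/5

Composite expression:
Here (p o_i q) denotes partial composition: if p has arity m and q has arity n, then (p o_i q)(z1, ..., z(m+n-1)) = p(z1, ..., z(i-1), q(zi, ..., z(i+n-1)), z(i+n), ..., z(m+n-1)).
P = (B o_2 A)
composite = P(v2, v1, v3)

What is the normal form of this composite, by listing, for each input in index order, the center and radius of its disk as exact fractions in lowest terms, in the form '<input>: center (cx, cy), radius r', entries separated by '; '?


Only the slot chain above each v matters under B; compose those maps.
input v2: composing its 1 substitution step yields center (1/2, -1/2), radius 1/7
input v1: composing its 2 substitution steps yields center (2/5, 2/5), radius 1/35
input v3: composing its 2 substitution steps yields center (1/2, 2/5), radius 1/25

v1: center (2/5, 2/5), radius 1/35; v2: center (1/2, -1/2), radius 1/7; v3: center (1/2, 2/5), radius 1/25


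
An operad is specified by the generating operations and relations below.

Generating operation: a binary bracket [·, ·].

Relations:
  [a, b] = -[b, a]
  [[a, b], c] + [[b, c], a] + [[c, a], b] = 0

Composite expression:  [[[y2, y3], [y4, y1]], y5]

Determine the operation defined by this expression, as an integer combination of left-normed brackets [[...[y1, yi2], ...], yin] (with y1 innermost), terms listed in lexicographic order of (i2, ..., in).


Skip Jacobi rewriting: expand, keep y1-initial words, read off terms.
Composite bracket: [[[y2, y3], [y4, y1]], y5]
The bracket unfolds into 16 signed words via [a, b] = ab - ba (2^4 = 16).
Collect the words opening with y1:
  sign of y1y4y2y3y5 is +1, so it contributes +[[[[y1, y4], y2], y3], y5]
  sign of y1y4y3y2y5 is -1, so it contributes -[[[[y1, y4], y3], y2], y5]

[[[[y1, y4], y2], y3], y5] - [[[[y1, y4], y3], y2], y5]


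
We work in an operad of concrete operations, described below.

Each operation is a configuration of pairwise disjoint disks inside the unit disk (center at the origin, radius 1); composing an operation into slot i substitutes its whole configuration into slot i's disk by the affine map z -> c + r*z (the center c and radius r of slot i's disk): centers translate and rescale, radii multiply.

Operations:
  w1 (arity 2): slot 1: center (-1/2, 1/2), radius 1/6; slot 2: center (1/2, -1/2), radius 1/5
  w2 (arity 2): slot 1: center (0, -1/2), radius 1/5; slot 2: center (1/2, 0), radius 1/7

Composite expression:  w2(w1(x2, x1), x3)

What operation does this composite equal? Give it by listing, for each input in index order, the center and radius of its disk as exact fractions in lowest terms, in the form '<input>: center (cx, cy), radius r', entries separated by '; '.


x1: center (1/10, -3/5), radius 1/25; x2: center (-1/10, -2/5), radius 1/30; x3: center (1/2, 0), radius 1/7

Each x-disk chains the slot maps above it in w2; radii multiply.
x2: after 2 affine steps, its disk has center (-1/10, -2/5), radius 1/30
x1: after 2 affine steps, its disk has center (1/10, -3/5), radius 1/25
x3: after 1 affine step, its disk has center (1/2, 0), radius 1/7


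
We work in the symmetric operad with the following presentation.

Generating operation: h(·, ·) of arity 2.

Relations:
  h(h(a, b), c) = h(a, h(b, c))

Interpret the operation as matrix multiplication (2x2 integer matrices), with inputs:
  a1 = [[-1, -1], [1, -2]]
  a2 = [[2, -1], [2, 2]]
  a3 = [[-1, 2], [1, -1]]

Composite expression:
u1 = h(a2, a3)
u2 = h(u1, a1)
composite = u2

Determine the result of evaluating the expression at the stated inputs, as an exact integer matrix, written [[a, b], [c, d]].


[[8, -7], [2, -4]]

h(a2, a3) = [[-3, 5], [0, 2]]
h(h(a2, a3), a1) = [[8, -7], [2, -4]]


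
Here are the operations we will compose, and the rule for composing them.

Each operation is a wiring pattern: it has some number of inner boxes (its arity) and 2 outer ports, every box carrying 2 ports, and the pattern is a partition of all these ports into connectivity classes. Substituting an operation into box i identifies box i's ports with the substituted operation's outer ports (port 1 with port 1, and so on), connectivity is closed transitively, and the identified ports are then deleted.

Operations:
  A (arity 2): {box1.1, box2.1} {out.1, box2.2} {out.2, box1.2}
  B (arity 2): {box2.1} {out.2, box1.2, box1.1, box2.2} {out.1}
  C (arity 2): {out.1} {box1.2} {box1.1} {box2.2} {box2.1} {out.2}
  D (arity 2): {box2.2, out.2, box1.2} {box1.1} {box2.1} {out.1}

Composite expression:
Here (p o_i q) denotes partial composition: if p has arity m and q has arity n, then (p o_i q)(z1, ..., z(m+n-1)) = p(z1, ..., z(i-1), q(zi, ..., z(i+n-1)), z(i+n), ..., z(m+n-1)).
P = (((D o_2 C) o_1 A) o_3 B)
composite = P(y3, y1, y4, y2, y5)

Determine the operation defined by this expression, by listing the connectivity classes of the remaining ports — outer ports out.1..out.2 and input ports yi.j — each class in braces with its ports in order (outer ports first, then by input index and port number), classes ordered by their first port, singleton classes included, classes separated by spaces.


{out.1} {out.2, y3.2} {y1.1, y3.1} {y1.2} {y2.1} {y2.2, y4.1, y4.2} {y5.1} {y5.2}


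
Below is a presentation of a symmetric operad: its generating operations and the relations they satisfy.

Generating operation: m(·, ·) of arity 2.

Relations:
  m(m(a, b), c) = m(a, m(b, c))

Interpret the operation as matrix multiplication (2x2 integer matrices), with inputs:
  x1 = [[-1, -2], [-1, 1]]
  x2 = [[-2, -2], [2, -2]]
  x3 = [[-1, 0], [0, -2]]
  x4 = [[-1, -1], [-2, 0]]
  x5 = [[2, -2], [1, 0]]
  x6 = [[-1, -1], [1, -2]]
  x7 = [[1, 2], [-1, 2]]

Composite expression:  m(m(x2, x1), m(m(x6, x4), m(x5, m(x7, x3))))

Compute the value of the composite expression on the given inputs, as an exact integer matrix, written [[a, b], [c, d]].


m(x2, x1) = [[4, 2], [0, -6]]
m(x6, x4) = [[3, 1], [3, -1]]
m(x7, x3) = [[-1, -4], [1, -4]]
m(x5, m(x7, x3)) = [[-4, 0], [-1, -4]]
m(m(x6, x4), m(x5, m(x7, x3))) = [[-13, -4], [-11, 4]]
m(m(x2, x1), m(m(x6, x4), m(x5, m(x7, x3)))) = [[-74, -8], [66, -24]]

[[-74, -8], [66, -24]]


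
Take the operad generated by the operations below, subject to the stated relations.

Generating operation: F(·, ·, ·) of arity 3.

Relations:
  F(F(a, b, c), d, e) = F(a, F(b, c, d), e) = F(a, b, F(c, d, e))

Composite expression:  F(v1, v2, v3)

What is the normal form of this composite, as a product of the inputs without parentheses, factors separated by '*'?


All parenthesizations of F agree; list the v-inputs left to right.
F(v1, v2, v3) collapses to v1 * v2 * v3

v1 * v2 * v3


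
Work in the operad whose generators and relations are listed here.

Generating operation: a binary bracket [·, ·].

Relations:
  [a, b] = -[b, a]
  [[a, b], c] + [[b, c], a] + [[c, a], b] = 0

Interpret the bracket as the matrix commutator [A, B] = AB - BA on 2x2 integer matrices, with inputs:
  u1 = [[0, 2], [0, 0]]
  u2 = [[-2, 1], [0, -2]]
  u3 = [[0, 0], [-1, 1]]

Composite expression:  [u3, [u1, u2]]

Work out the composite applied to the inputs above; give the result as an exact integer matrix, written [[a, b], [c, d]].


[u1, u2] = [[0, 0], [0, 0]]
[u3, [u1, u2]] = [[0, 0], [0, 0]]

[[0, 0], [0, 0]]


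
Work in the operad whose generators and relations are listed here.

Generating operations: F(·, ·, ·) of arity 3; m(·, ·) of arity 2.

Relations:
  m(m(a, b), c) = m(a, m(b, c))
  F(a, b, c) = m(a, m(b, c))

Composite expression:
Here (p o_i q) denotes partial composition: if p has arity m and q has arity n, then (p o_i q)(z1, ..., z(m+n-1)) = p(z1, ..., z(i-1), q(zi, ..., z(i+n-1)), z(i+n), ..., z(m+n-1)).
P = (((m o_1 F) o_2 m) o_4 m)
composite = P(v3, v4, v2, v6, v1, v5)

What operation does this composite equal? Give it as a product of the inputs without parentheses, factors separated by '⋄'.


Key point: m is associative — brackets drop, the v-order remains.
m(v4, v2) flattens to v4 ⋄ v2
m(v6, v1) flattens to v6 ⋄ v1
F(v3, m(v4, v2), m(v6, v1)) flattens to v3 ⋄ v4 ⋄ v2 ⋄ v6 ⋄ v1
m(F(v3, m(v4, v2), m(v6, v1)), v5) flattens to v3 ⋄ v4 ⋄ v2 ⋄ v6 ⋄ v1 ⋄ v5

v3 ⋄ v4 ⋄ v2 ⋄ v6 ⋄ v1 ⋄ v5


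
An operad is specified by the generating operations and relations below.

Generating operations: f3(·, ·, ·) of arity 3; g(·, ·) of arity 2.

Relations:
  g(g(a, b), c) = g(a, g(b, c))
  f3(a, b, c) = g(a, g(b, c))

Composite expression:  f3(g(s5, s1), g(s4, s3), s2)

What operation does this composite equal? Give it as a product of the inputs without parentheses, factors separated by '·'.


s5 · s1 · s4 · s3 · s2

Under associativity of f3, the answer is the s's in reading order.
g(s5, s1) collapses to s5 · s1
g(s4, s3) collapses to s4 · s3
f3(g(s5, s1), g(s4, s3), s2) collapses to s5 · s1 · s4 · s3 · s2


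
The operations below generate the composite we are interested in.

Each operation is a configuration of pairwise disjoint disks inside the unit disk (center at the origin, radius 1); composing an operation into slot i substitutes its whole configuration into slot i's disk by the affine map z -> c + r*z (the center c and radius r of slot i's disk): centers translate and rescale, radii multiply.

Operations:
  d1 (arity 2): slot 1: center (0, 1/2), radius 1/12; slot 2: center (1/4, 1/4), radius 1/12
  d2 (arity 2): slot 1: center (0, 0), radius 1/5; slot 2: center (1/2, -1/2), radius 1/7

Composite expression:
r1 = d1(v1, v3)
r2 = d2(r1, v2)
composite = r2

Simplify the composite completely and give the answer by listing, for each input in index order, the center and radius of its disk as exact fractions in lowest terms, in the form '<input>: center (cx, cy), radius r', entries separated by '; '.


v1: center (0, 1/10), radius 1/60; v2: center (1/2, -1/2), radius 1/7; v3: center (1/20, 1/20), radius 1/60

Below d2, radii multiply path by path; the v-disk centers shift.
input v1: applying the 2 nested substitutions gives center (0, 1/10), radius 1/60
input v3: applying the 2 nested substitutions gives center (1/20, 1/20), radius 1/60
input v2: applying the 1 nested substitution gives center (1/2, -1/2), radius 1/7


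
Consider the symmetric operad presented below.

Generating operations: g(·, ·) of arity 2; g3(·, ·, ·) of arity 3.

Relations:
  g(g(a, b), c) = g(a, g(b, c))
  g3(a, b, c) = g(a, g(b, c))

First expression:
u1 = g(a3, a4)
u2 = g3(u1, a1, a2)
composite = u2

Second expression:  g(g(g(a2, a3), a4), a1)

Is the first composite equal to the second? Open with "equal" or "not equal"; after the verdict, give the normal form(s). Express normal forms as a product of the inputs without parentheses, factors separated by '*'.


not equal: they reduce to a3 * a4 * a1 * a2 and a2 * a3 * a4 * a1

Reducing the first expression gives a3 * a4 * a1 * a2
Reducing the second expression gives a2 * a3 * a4 * a1
Different reductions; not equal.


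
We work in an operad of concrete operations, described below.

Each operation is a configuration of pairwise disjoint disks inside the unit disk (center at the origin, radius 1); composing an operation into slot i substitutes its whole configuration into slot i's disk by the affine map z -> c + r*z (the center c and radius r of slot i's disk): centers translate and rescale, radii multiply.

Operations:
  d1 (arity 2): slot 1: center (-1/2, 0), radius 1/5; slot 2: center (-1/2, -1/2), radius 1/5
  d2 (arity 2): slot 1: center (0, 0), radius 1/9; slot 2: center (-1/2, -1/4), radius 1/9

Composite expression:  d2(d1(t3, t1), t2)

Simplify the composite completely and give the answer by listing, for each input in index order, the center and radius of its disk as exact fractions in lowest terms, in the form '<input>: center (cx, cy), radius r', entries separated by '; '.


t1: center (-1/18, -1/18), radius 1/45; t2: center (-1/2, -1/4), radius 1/9; t3: center (-1/18, 0), radius 1/45

Affine substitution under d2: radii multiply and t-centers shift.
t3 passes through 2 substitutions, ending at center (-1/18, 0), radius 1/45
t1 passes through 2 substitutions, ending at center (-1/18, -1/18), radius 1/45
t2 passes through 1 substitution, ending at center (-1/2, -1/4), radius 1/9


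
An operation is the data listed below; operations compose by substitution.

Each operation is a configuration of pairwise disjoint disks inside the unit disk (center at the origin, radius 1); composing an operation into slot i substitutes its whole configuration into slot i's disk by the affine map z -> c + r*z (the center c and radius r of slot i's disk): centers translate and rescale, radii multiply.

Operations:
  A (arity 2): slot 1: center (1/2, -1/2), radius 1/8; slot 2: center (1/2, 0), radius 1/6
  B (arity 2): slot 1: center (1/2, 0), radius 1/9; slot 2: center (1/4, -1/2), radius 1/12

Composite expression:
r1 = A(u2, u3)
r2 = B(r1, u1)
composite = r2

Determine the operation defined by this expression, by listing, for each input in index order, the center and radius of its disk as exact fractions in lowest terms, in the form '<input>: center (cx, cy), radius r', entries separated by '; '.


u1: center (1/4, -1/2), radius 1/12; u2: center (5/9, -1/18), radius 1/72; u3: center (5/9, 0), radius 1/54

Affine substitution under B: radii multiply and u-centers shift.
for u2, the 2-step affine chain lands on center (5/9, -1/18), radius 1/72
for u3, the 2-step affine chain lands on center (5/9, 0), radius 1/54
for u1, the 1-step affine chain lands on center (1/4, -1/2), radius 1/12


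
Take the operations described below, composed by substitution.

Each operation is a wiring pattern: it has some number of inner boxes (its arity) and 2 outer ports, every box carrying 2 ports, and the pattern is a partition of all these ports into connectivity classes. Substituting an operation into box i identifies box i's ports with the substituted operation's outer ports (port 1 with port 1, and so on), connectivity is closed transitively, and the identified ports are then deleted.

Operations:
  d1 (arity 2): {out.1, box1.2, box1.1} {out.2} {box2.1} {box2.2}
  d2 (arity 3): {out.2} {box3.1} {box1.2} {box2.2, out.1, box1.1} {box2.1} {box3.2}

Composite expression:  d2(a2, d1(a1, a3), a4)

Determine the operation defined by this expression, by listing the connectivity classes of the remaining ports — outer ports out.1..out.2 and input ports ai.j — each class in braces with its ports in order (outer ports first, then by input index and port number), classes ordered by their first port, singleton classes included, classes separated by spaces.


After gluing at d2, chains via deleted ports link the a-ports.
composing d1 on (a1, a3), with out.j its own outer ports: {out.1, a1.1, a1.2} {out.2} {a3.1} {a3.2}
composing d2 on (a2, a1, a3, a4), with out.j its own outer ports: {out.1, a2.1} {out.2} {a1.1, a1.2} {a2.2} {a3.1} {a3.2} {a4.1} {a4.2}

{out.1, a2.1} {out.2} {a1.1, a1.2} {a2.2} {a3.1} {a3.2} {a4.1} {a4.2}


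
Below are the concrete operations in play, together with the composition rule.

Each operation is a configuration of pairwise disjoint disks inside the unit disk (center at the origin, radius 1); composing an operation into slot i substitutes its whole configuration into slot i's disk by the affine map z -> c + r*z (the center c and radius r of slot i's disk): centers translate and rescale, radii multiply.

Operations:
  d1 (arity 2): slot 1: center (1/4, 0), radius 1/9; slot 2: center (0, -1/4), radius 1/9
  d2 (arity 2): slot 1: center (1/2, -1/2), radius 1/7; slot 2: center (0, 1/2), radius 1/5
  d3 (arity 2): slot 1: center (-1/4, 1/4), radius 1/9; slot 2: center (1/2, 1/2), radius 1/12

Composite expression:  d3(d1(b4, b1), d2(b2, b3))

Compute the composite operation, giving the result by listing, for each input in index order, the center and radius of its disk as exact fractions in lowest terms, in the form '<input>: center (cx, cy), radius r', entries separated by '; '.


Follow each b-input down from d3: c' goes to c + r*c', radius to r*r'.
for b4, the 2-step affine chain lands on center (-2/9, 1/4), radius 1/81
for b1, the 2-step affine chain lands on center (-1/4, 2/9), radius 1/81
for b2, the 2-step affine chain lands on center (13/24, 11/24), radius 1/84
for b3, the 2-step affine chain lands on center (1/2, 13/24), radius 1/60

b1: center (-1/4, 2/9), radius 1/81; b2: center (13/24, 11/24), radius 1/84; b3: center (1/2, 13/24), radius 1/60; b4: center (-2/9, 1/4), radius 1/81


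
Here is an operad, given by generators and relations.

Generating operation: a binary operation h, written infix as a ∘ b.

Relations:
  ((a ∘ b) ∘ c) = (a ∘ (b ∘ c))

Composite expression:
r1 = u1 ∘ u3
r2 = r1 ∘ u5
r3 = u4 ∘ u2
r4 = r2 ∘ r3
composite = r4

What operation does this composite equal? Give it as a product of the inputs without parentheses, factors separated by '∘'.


u1 ∘ u3 ∘ u5 ∘ u4 ∘ u2

Every regrouping of h is equal, so read the u-inputs in written order.
(u1 ∘ u3) flattens to u1 ∘ u3
((u1 ∘ u3) ∘ u5) flattens to u1 ∘ u3 ∘ u5
(u4 ∘ u2) flattens to u4 ∘ u2
(((u1 ∘ u3) ∘ u5) ∘ (u4 ∘ u2)) flattens to u1 ∘ u3 ∘ u5 ∘ u4 ∘ u2


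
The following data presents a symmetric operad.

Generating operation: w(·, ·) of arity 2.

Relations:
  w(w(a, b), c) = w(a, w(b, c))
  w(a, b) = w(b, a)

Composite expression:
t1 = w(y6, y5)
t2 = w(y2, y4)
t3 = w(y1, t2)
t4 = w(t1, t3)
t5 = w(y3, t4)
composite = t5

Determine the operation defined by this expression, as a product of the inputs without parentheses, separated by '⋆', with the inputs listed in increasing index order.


y1 ⋆ y2 ⋆ y3 ⋆ y4 ⋆ y5 ⋆ y6

With w associative and commutative, the y-input set is all that matters.
w(y6, y5) spells out as y6 ⋆ y5
w(y2, y4) spells out as y2 ⋆ y4
w(y1, w(y2, y4)) spells out as y1 ⋆ y2 ⋆ y4
w(w(y6, y5), w(y1, w(y2, y4))) spells out as y6 ⋆ y5 ⋆ y1 ⋆ y2 ⋆ y4
w(y3, w(w(y6, y5), w(y1, w(y2, y4)))) spells out as y3 ⋆ y6 ⋆ y5 ⋆ y1 ⋆ y2 ⋆ y4
rearranged into index order: y1 ⋆ y2 ⋆ y3 ⋆ y4 ⋆ y5 ⋆ y6


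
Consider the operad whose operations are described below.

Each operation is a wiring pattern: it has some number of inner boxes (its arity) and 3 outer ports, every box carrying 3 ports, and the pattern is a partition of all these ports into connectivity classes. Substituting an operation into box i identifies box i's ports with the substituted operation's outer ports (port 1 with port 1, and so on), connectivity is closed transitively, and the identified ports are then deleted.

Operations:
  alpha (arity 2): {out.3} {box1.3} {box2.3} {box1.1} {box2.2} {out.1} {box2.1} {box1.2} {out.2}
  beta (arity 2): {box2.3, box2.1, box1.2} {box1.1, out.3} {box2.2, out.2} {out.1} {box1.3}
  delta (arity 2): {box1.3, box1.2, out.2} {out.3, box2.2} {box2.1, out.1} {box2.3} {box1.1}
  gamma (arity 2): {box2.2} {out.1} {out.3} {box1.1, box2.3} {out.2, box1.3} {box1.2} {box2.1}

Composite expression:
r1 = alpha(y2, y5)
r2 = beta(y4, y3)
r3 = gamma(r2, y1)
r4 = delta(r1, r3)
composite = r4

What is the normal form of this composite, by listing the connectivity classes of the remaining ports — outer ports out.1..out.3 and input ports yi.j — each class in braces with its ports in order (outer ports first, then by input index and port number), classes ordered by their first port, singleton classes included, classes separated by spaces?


{out.1} {out.2} {out.3, y4.1} {y1.1} {y1.2} {y1.3} {y2.1} {y2.2} {y2.3} {y3.1, y3.3, y4.2} {y3.2} {y4.3} {y5.1} {y5.2} {y5.3}

Substituting into delta glues patterns; closure does the rest.
stage alpha: inputs (y2, y5), connectivity {out.1} {out.2} {out.3} {y2.1} {y2.2} {y2.3} {y5.1} {y5.2} {y5.3}, out.j its boundary
stage beta: inputs (y4, y3), connectivity {out.1} {out.2, y3.2} {out.3, y4.1} {y3.1, y3.3, y4.2} {y4.3}, out.j its boundary
stage gamma: inputs (y4, y3, y1), connectivity {out.1} {out.2, y4.1} {out.3} {y1.1} {y1.2} {y1.3} {y3.1, y3.3, y4.2} {y3.2} {y4.3}, out.j its boundary
stage delta: inputs (y2, y5, y4, y3, y1), connectivity {out.1} {out.2} {out.3, y4.1} {y1.1} {y1.2} {y1.3} {y2.1} {y2.2} {y2.3} {y3.1, y3.3, y4.2} {y3.2} {y4.3} {y5.1} {y5.2} {y5.3}, out.j its boundary


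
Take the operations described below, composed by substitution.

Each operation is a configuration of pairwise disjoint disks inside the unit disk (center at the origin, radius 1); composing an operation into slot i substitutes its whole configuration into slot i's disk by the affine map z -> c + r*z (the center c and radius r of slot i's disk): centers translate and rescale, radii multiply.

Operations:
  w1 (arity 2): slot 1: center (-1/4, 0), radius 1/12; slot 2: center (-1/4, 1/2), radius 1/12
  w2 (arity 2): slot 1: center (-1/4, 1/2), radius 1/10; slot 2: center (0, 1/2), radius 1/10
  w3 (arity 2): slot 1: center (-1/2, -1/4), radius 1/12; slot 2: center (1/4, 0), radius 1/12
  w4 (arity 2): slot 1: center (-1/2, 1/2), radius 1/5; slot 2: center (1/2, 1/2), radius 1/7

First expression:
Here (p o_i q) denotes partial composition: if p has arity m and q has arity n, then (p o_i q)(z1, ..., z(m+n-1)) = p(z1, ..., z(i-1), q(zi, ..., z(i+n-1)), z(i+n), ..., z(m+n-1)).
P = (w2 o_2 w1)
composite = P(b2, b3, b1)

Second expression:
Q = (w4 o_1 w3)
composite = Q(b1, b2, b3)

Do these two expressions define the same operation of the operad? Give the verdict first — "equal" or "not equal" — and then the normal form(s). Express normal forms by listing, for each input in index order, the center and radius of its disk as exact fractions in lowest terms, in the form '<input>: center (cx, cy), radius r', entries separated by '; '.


not equal; the first gives b1: center (-1/40, 11/20), radius 1/120; b2: center (-1/4, 1/2), radius 1/10; b3: center (-1/40, 1/2), radius 1/120 and the second b1: center (-3/5, 9/20), radius 1/60; b2: center (-9/20, 1/2), radius 1/60; b3: center (1/2, 1/2), radius 1/7

The first composite normalizes to b1: center (-1/40, 11/20), radius 1/120; b2: center (-1/4, 1/2), radius 1/10; b3: center (-1/40, 1/2), radius 1/120
The second composite normalizes to b1: center (-3/5, 9/20), radius 1/60; b2: center (-9/20, 1/2), radius 1/60; b3: center (1/2, 1/2), radius 1/7
Distinct normal forms: not equal.


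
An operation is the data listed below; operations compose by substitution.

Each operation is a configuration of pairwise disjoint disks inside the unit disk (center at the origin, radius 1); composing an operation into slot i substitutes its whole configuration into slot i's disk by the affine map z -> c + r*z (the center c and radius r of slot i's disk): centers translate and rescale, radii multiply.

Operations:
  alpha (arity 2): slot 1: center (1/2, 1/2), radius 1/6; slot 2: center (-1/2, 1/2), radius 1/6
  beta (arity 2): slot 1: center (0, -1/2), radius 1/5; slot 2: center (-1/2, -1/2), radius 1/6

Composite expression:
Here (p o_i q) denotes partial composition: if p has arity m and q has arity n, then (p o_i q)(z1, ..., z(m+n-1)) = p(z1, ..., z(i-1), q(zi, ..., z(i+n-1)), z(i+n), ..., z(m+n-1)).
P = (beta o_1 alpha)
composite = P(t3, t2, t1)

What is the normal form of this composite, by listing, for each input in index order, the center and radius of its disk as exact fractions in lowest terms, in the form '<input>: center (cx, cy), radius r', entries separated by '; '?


Affine substitution under beta: radii multiply and t-centers shift.
input t3: composing its 2 substitution steps yields center (1/10, -2/5), radius 1/30
input t2: composing its 2 substitution steps yields center (-1/10, -2/5), radius 1/30
input t1: composing its 1 substitution step yields center (-1/2, -1/2), radius 1/6

t1: center (-1/2, -1/2), radius 1/6; t2: center (-1/10, -2/5), radius 1/30; t3: center (1/10, -2/5), radius 1/30


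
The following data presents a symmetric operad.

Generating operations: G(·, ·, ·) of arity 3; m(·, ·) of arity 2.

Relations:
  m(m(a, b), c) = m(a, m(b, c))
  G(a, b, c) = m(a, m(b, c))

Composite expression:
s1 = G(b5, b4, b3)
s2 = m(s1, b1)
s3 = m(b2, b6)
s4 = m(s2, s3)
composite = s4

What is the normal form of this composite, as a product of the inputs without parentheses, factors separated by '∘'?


All parenthesizations of m agree; list the b-inputs left to right.
G(b5, b4, b3) linearizes to b5 ∘ b4 ∘ b3
m(G(b5, b4, b3), b1) linearizes to b5 ∘ b4 ∘ b3 ∘ b1
m(b2, b6) linearizes to b2 ∘ b6
m(m(G(b5, b4, b3), b1), m(b2, b6)) linearizes to b5 ∘ b4 ∘ b3 ∘ b1 ∘ b2 ∘ b6

b5 ∘ b4 ∘ b3 ∘ b1 ∘ b2 ∘ b6


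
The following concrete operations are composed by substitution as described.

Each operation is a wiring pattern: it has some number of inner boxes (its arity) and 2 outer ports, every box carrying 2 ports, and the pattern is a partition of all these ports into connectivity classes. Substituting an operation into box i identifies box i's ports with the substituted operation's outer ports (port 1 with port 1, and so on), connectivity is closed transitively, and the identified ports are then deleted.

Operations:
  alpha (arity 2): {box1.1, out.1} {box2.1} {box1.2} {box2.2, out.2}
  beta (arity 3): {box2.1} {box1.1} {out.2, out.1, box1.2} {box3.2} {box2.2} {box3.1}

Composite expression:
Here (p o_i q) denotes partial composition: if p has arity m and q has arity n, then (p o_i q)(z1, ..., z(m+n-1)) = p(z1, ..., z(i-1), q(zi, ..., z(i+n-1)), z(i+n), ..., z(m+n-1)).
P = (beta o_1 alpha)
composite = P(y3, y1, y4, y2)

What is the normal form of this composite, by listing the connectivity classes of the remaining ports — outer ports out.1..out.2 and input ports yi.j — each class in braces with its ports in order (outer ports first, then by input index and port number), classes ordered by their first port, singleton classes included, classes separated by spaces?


{out.1, out.2, y1.2} {y1.1} {y2.1} {y2.2} {y3.1} {y3.2} {y4.1} {y4.2}

Treat the ports identified at beta as solder joints: merge, then drop.
composing alpha on (y3, y1), with out.j its own outer ports: {out.1, y3.1} {out.2, y1.2} {y1.1} {y3.2}
composing beta on (y3, y1, y4, y2), with out.j its own outer ports: {out.1, out.2, y1.2} {y1.1} {y2.1} {y2.2} {y3.1} {y3.2} {y4.1} {y4.2}


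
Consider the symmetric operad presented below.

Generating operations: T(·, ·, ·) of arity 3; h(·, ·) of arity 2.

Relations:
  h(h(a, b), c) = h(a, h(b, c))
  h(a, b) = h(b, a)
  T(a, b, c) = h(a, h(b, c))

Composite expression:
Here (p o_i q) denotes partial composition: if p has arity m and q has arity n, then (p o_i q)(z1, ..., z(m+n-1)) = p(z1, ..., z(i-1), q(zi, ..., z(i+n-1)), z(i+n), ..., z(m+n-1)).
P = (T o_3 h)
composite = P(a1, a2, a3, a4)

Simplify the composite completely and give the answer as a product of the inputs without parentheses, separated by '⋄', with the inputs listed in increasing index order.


a1 ⋄ a2 ⋄ a3 ⋄ a4

Reordering under T is free, so list the a-inputs canonically.
h(a3, a4) unparenthesizes to a3 ⋄ a4
T(a1, a2, h(a3, a4)) unparenthesizes to a1 ⋄ a2 ⋄ a3 ⋄ a4
reordering the factors by index: a1 ⋄ a2 ⋄ a3 ⋄ a4


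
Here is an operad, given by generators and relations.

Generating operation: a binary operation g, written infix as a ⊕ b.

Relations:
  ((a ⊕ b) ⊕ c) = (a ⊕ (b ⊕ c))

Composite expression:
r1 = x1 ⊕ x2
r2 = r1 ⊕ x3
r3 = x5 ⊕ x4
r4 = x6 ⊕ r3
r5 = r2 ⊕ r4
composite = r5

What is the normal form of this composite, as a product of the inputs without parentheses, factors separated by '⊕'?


x1 ⊕ x2 ⊕ x3 ⊕ x6 ⊕ x5 ⊕ x4

All parenthesizations of g agree; list the x-inputs left to right.
(x1 ⊕ x2) unparenthesizes to x1 ⊕ x2
((x1 ⊕ x2) ⊕ x3) unparenthesizes to x1 ⊕ x2 ⊕ x3
(x5 ⊕ x4) unparenthesizes to x5 ⊕ x4
(x6 ⊕ (x5 ⊕ x4)) unparenthesizes to x6 ⊕ x5 ⊕ x4
(((x1 ⊕ x2) ⊕ x3) ⊕ (x6 ⊕ (x5 ⊕ x4))) unparenthesizes to x1 ⊕ x2 ⊕ x3 ⊕ x6 ⊕ x5 ⊕ x4


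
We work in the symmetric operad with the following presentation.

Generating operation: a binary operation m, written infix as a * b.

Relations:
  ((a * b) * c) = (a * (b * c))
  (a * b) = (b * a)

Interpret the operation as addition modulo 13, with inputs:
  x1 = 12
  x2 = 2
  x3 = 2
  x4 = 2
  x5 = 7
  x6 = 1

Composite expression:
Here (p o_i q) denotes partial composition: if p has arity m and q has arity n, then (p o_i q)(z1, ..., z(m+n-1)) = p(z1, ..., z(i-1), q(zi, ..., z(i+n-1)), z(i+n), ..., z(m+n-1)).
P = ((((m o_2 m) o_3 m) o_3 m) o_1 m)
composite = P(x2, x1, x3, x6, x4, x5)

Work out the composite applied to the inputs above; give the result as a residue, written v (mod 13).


0 (mod 13)

(x2 * x1) = 1
(x6 * x4) = 3
((x6 * x4) * x5) = 10
(x3 * ((x6 * x4) * x5)) = 12
((x2 * x1) * (x3 * ((x6 * x4) * x5))) = 0


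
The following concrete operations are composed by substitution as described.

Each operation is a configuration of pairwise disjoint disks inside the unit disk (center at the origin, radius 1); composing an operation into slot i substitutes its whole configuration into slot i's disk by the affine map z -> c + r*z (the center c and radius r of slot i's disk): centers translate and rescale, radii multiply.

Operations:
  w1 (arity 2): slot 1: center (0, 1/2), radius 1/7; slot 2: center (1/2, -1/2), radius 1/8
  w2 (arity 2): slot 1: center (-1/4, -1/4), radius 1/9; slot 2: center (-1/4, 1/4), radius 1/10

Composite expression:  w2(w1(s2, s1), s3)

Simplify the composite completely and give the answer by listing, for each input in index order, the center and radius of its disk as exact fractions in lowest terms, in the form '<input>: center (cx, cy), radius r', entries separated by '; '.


s1: center (-7/36, -11/36), radius 1/72; s2: center (-1/4, -7/36), radius 1/63; s3: center (-1/4, 1/4), radius 1/10

Affine substitution under w2: radii multiply and s-centers shift.
input s2: applying the 2 nested substitutions gives center (-1/4, -7/36), radius 1/63
input s1: applying the 2 nested substitutions gives center (-7/36, -11/36), radius 1/72
input s3: applying the 1 nested substitution gives center (-1/4, 1/4), radius 1/10


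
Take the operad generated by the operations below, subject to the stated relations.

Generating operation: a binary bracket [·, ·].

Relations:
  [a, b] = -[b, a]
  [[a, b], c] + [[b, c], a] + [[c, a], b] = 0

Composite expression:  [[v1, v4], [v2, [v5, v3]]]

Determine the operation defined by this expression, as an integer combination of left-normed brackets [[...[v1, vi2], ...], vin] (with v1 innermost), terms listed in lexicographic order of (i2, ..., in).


Antisymmetry and Jacobi reduce to v1-anchored left-normed brackets.
Composite bracket: [[v1, v4], [v2, [v5, v3]]]
Each bracket splits as ab - ba, giving 16 signed words (2^4 = 16).
Words beginning with v1 determine it all:
  v1v4v2v3v5 (sign -1) contributes -[[[[v1, v4], v2], v3], v5]
  v1v4v2v5v3 (sign +1) contributes +[[[[v1, v4], v2], v5], v3]
  v1v4v3v5v2 (sign +1) contributes +[[[[v1, v4], v3], v5], v2]
  v1v4v5v3v2 (sign -1) contributes -[[[[v1, v4], v5], v3], v2]

-[[[[v1, v4], v2], v3], v5] + [[[[v1, v4], v2], v5], v3] + [[[[v1, v4], v3], v5], v2] - [[[[v1, v4], v5], v3], v2]


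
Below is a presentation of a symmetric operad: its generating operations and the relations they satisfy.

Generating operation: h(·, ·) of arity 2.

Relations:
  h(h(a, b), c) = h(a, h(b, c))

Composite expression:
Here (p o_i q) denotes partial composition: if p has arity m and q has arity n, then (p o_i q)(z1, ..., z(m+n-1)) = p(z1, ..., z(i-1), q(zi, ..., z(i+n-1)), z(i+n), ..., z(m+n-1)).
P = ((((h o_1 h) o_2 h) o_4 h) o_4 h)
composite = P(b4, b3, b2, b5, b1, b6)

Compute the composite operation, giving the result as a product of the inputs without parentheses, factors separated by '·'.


b4 · b3 · b2 · b5 · b1 · b6

Associativity of h dissolves the nesting; only the b-input order survives.
h(b3, b2) linearizes to b3 · b2
h(b4, h(b3, b2)) linearizes to b4 · b3 · b2
h(b5, b1) linearizes to b5 · b1
h(h(b5, b1), b6) linearizes to b5 · b1 · b6
h(h(b4, h(b3, b2)), h(h(b5, b1), b6)) linearizes to b4 · b3 · b2 · b5 · b1 · b6
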